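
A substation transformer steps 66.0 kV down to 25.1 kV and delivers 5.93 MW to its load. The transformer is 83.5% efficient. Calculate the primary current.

P_in = P_out/η = 5.93×10^6/0.835 = 7.1018×10^6 W.
I_p = P_in/V_p = 7.1018×10^6/66000 = 108 A.

I_p ≈ 108 A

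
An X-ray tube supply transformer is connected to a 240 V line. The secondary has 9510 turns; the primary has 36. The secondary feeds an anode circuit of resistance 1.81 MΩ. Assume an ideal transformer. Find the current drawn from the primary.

V_s = V_p × N_s/N_p = 240 × 9510/36 = 63400 V.
I_s = V_s/R = 63400/(1.81×10^6) = 0.035028 A.
For an ideal transformer I_p N_p = I_s N_s, so I_p = 0.035028 × 9510/36 = 9.25 A.

I_p ≈ 9.25 A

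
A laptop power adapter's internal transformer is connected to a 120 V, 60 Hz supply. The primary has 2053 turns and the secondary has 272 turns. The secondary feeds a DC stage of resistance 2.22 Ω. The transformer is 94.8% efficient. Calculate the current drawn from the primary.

I_p ≈ 1.00 A

V_s = 120 × 272/2053 = 15.899 V.
I_s = V_s/R = 15.899/2.22 = 7.1616 A.
P_out = V_s I_s = 15.899 × 7.1616 = 113.86 W.
P_in = P_out/η = 113.86/0.948 = 120.11 W.
I_p = P_in/V_p = 120.11/120 = 1.00 A.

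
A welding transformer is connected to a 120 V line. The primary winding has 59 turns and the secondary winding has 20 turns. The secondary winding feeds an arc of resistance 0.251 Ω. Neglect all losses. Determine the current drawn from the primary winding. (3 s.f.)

I_p ≈ 54.9 A

V_s = V_p × N_s/N_p = 120 × 20/59 = 40.678 V.
I_s = V_s/R = 40.678/0.251 = 162.06 A.
For an ideal transformer I_p N_p = I_s N_s, so I_p = 162.06 × 20/59 = 54.9 A.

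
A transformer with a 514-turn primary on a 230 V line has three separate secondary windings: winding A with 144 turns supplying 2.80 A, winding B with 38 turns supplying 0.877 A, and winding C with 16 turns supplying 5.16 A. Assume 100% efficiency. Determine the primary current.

V_A = 230 × 144/514 = 64.436 V; V_B = 230 × 38/514 = 17.004 V; V_C = 230 × 16/514 = 7.1595 V.
P_out = V_A I_A + V_B I_B + V_C I_C = 64.436×2.80 + 17.004×0.877 + 7.1595×5.16 = 180.42 + 14.912 + 36.943 = 232.28 W.
Ideal ⇒ P_in = P_out, so I_p = P_out/V_p = 232.28/230 = 1.01 A.

I_p ≈ 1.01 A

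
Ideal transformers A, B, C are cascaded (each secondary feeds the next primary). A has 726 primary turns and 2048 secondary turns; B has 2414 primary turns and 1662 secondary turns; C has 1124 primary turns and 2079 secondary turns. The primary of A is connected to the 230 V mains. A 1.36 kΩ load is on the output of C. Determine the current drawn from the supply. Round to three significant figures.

I_supply ≈ 2.18 A

Secondary of A: V = 230.00 × 2048/726 = 648.82 V.
Secondary of B: V = 648.82 × 1662/2414 = 446.70 V.
Secondary of C: V = 446.70 × 2079/1124 = 826.23 V.
I_load = 826.23/1360 = 0.60753 A, so P_out = 826.23 × 0.60753 = 501.96 W.
All ideal ⇒ P_in = P_out, so I_supply = 501.96/230 = 2.18 A.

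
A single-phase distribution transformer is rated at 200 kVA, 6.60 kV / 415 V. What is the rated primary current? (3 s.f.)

I_p ≈ 30.3 A

I_p = S/V_p = 200000/6600 = 30.3 A.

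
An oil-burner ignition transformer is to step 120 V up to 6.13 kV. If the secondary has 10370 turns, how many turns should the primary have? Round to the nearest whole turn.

N_p = 203 turns

N_p/N_s = V_p/V_s, so N_p = 10370 × 120/6130 = 203.0 ≈ 203 turns.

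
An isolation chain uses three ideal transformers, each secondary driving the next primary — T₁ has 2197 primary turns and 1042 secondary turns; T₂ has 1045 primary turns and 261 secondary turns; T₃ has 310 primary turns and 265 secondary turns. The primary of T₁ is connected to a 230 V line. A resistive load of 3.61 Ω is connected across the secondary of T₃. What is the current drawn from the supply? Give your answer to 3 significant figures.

Secondary of T₁: V = 230.00 × 1042/2197 = 109.09 V.
Secondary of T₂: V = 109.09 × 261/1045 = 27.245 V.
Secondary of T₃: V = 27.245 × 265/310 = 23.290 V.
I_load = 23.290/3.61 = 6.4516 A, so P_out = 23.290 × 6.4516 = 150.26 W.
All ideal ⇒ P_in = P_out, so I_supply = 150.26/230 = 0.653 A.

I_supply ≈ 0.653 A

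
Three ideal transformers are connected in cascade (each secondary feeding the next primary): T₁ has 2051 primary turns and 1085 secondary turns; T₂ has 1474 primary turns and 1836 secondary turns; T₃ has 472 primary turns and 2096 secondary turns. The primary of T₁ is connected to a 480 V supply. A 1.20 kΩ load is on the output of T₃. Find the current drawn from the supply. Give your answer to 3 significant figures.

I_supply ≈ 3.42 A

Secondary of T₁: V = 480.00 × 1085/2051 = 253.92 V.
Secondary of T₂: V = 253.92 × 1836/1474 = 316.29 V.
Secondary of T₃: V = 316.29 × 2096/472 = 1404.5 V.
I_load = 1404.5/1200 = 1.1704 A, so P_out = 1404.5 × 1.1704 = 1643.9 W.
All ideal ⇒ P_in = P_out, so I_supply = 1643.9/480 = 3.42 A.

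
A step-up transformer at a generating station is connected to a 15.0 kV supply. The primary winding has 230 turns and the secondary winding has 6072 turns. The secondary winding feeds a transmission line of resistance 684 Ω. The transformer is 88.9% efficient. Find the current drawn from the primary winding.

V_s = 15000 × 6072/230 = 396000 V.
I_s = V_s/R = 396000/684 = 578.95 A.
P_out = V_s I_s = 396000 × 578.95 = 2.2926×10^8 W.
P_in = P_out/η = 2.2926×10^8/0.889 = 2.5789×10^8 W.
I_p = P_in/V_p = 2.5789×10^8/15000 = 17200 A.

I_p ≈ 17200 A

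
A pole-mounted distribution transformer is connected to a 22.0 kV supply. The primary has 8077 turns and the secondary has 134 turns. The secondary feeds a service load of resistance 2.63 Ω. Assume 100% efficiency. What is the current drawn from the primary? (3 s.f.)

I_p ≈ 2.30 A

V_s = V_p × N_s/N_p = 22000 × 134/8077 = 364.99 V.
I_s = V_s/R = 364.99/2.63 = 138.78 A.
For an ideal transformer I_p N_p = I_s N_s, so I_p = 138.78 × 134/8077 = 2.30 A.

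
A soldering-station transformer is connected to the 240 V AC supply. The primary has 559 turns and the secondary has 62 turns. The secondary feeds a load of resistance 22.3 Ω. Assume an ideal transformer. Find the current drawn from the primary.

V_s = V_p × N_s/N_p = 240 × 62/559 = 26.619 V.
I_s = V_s/R = 26.619/22.3 = 1.1937 A.
For an ideal transformer I_p N_p = I_s N_s, so I_p = 1.1937 × 62/559 = 0.132 A.

I_p ≈ 0.132 A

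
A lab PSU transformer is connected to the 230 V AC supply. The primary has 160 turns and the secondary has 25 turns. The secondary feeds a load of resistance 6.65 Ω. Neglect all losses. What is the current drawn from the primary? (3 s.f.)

I_p ≈ 0.844 A

V_s = V_p × N_s/N_p = 230 × 25/160 = 35.938 V.
I_s = V_s/R = 35.938/6.65 = 5.4041 A.
For an ideal transformer I_p N_p = I_s N_s, so I_p = 5.4041 × 25/160 = 0.844 A.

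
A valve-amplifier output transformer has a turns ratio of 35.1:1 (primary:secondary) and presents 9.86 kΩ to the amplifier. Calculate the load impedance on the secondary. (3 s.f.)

Z_s = Z_p/(N_p/N_s)² = 9860/35.1² = 8.00 Ω.

Z_s ≈ 8.00 Ω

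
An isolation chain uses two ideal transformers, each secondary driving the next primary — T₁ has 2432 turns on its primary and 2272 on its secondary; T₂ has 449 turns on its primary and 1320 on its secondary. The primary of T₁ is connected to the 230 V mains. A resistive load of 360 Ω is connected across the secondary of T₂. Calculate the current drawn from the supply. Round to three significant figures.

After T₁: V = 230.00 × 2272/2432 = 214.87 V.
After T₂: V = 214.87 × 1320/449 = 631.68 V.
I_load = 631.68/360 = 1.7547 A, so P_out = 631.68 × 1.7547 = 1108.4 W.
All ideal ⇒ P_in = P_out, so I_supply = 1108.4/230 = 4.82 A.

I_supply ≈ 4.82 A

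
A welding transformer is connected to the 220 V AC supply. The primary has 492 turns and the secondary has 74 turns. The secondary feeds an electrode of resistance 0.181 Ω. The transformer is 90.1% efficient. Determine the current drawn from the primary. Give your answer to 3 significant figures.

I_p ≈ 30.5 A

V_s = 220 × 74/492 = 33.089 V.
I_s = V_s/R = 33.089/0.181 = 182.81 A.
P_out = V_s I_s = 33.089 × 182.81 = 6049.2 W.
P_in = P_out/η = 6049.2/0.901 = 6713.9 W.
I_p = P_in/V_p = 6713.9/220 = 30.5 A.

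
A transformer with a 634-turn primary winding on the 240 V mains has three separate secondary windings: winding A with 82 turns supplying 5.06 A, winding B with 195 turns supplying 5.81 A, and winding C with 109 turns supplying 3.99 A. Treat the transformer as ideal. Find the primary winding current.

I_p ≈ 3.13 A

V_A = 240 × 82/634 = 31.041 V; V_B = 240 × 195/634 = 73.817 V; V_C = 240 × 109/634 = 41.262 V.
P_out = V_A I_A + V_B I_B + V_C I_C = 31.041×5.06 + 73.817×5.81 + 41.262×3.99 = 157.07 + 428.88 + 164.63 = 750.58 W.
Ideal ⇒ P_in = P_out, so I_p = P_out/V_p = 750.58/240 = 3.13 A.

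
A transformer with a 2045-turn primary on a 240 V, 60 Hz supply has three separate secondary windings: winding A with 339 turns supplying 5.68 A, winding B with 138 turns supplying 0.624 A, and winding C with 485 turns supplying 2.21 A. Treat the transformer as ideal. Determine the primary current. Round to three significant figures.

I_p ≈ 1.51 A

V_A = 240 × 339/2045 = 39.785 V; V_B = 240 × 138/2045 = 16.196 V; V_C = 240 × 485/2045 = 56.919 V.
P_out = V_A I_A + V_B I_B + V_C I_C = 39.785×5.68 + 16.196×0.624 + 56.919×2.21 = 225.98 + 10.106 + 125.79 = 361.88 W.
Ideal ⇒ P_in = P_out, so I_p = P_out/V_p = 361.88/240 = 1.51 A.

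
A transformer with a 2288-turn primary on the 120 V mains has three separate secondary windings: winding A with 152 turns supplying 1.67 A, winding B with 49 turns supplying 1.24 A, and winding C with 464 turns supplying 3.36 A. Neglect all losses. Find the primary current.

V_A = 120 × 152/2288 = 7.9720 V; V_B = 120 × 49/2288 = 2.5699 V; V_C = 120 × 464/2288 = 24.336 V.
P_out = V_A I_A + V_B I_B + V_C I_C = 7.9720×1.67 + 2.5699×1.24 + 24.336×3.36 = 13.313 + 3.1867 + 81.768 = 98.268 W.
Ideal ⇒ P_in = P_out, so I_p = P_out/V_p = 98.268/120 = 0.819 A.

I_p ≈ 0.819 A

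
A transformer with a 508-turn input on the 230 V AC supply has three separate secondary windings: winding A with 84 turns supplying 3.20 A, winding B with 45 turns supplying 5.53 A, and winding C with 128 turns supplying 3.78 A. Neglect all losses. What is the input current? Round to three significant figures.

V_A = 230 × 84/508 = 38.031 V; V_B = 230 × 45/508 = 20.374 V; V_C = 230 × 128/508 = 57.953 V.
P_out = V_A I_A + V_B I_B + V_C I_C = 38.031×3.20 + 20.374×5.53 + 57.953×3.78 = 121.70 + 112.67 + 219.06 = 453.43 W.
Ideal ⇒ P_in = P_out, so I_in = P_out/V_in = 453.43/230 = 1.97 A.

I_in ≈ 1.97 A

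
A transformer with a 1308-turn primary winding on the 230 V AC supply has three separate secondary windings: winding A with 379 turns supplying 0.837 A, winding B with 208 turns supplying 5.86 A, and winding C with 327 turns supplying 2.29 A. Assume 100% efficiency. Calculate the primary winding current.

I_p ≈ 1.75 A

V_A = 230 × 379/1308 = 66.644 V; V_B = 230 × 208/1308 = 36.575 V; V_C = 230 × 327/1308 = 57.500 V.
P_out = V_A I_A + V_B I_B + V_C I_C = 66.644×0.837 + 36.575×5.86 + 57.500×2.29 = 55.781 + 214.33 + 131.68 = 401.78 W.
Ideal ⇒ P_in = P_out, so I_p = P_out/V_p = 401.78/230 = 1.75 A.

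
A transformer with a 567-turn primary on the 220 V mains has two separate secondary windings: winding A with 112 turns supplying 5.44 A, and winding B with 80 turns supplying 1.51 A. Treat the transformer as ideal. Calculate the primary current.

I_p ≈ 1.29 A

V_A = 220 × 112/567 = 43.457 V; V_B = 220 × 80/567 = 31.041 V.
P_out = V_A I_A + V_B I_B = 43.457×5.44 + 31.041×1.51 = 236.40 + 46.871 = 283.28 W.
Ideal ⇒ P_in = P_out, so I_p = P_out/V_p = 283.28/220 = 1.29 A.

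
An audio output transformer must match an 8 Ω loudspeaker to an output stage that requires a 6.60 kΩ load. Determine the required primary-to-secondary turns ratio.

Z_p/Z_s = (N_p/N_s)², so N_p/N_s = √(6600/8) = √825 = 28.7.

N_p/N_s ≈ 28.7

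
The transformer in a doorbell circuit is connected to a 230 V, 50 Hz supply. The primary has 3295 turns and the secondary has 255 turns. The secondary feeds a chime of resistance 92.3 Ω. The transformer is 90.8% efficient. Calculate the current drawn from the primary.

V_s = 230 × 255/3295 = 17.800 V.
I_s = V_s/R = 17.800/92.3 = 0.19285 A.
P_out = V_s I_s = 17.800 × 0.19285 = 3.4326 W.
P_in = P_out/η = 3.4326/0.908 = 3.7804 W.
I_p = P_in/V_p = 3.7804/230 = 0.0164 A.

I_p ≈ 0.0164 A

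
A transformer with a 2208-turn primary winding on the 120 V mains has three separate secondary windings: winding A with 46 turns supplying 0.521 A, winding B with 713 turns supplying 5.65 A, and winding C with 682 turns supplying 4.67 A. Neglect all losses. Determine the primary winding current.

V_A = 120 × 46/2208 = 2.5000 V; V_B = 120 × 713/2208 = 38.750 V; V_C = 120 × 682/2208 = 37.065 V.
P_out = V_A I_A + V_B I_B + V_C I_C = 2.5000×0.521 + 38.750×5.65 + 37.065×4.67 = 1.3025 + 218.94 + 173.09 = 393.33 W.
Ideal ⇒ P_in = P_out, so I_p = P_out/V_p = 393.33/120 = 3.28 A.

I_p ≈ 3.28 A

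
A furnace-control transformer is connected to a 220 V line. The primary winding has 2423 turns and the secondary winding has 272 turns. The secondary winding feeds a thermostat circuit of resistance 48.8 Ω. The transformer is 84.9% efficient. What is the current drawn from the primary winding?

I_p ≈ 0.0669 A

V_s = 220 × 272/2423 = 24.697 V.
I_s = V_s/R = 24.697/48.8 = 0.50608 A.
P_out = V_s I_s = 24.697 × 0.50608 = 12.498 W.
P_in = P_out/η = 12.498/0.849 = 14.721 W.
I_p = P_in/V_p = 14.721/220 = 0.0669 A.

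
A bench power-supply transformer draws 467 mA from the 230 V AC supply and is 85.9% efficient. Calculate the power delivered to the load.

P_out ≈ 92.3 W

P_in = V_p I_p = 230 × 0.467 = 107.41 W.
P_out = η P_in = 0.859 × 107.41 = 92.3 W.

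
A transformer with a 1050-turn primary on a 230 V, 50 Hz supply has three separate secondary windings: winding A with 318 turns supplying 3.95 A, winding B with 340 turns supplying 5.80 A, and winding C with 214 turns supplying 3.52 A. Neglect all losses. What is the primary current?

V_A = 230 × 318/1050 = 69.657 V; V_B = 230 × 340/1050 = 74.476 V; V_C = 230 × 214/1050 = 46.876 V.
P_out = V_A I_A + V_B I_B + V_C I_C = 69.657×3.95 + 74.476×5.80 + 46.876×3.52 = 275.15 + 431.96 + 165.00 = 872.11 W.
Ideal ⇒ P_in = P_out, so I_p = P_out/V_p = 872.11/230 = 3.79 A.

I_p ≈ 3.79 A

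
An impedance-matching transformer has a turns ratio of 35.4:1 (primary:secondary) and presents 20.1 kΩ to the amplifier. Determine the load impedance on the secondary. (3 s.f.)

Z_s = Z_p/(N_p/N_s)² = 20100/35.4² = 16.0 Ω.

Z_s ≈ 16.0 Ω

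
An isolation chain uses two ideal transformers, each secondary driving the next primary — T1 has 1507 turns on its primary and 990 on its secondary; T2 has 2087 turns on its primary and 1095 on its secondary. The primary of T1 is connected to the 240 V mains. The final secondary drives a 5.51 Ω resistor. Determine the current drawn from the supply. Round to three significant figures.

After T1: V = 240.00 × 990/1507 = 157.66 V.
After T2: V = 157.66 × 1095/2087 = 82.723 V.
I_load = 82.723/5.51 = 15.013 A, so P_out = 82.723 × 15.013 = 1241.9 W.
All ideal ⇒ P_in = P_out, so I_supply = 1241.9/240 = 5.17 A.

I_supply ≈ 5.17 A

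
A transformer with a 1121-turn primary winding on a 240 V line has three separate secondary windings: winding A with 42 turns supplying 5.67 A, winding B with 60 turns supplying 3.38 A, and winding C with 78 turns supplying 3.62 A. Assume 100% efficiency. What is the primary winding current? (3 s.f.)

V_A = 240 × 42/1121 = 8.9920 V; V_B = 240 × 60/1121 = 12.846 V; V_C = 240 × 78/1121 = 16.699 V.
P_out = V_A I_A + V_B I_B + V_C I_C = 8.9920×5.67 + 12.846×3.38 + 16.699×3.62 = 50.984 + 43.418 + 60.452 = 154.85 W.
Ideal ⇒ P_in = P_out, so I_p = P_out/V_p = 154.85/240 = 0.645 A.

I_p ≈ 0.645 A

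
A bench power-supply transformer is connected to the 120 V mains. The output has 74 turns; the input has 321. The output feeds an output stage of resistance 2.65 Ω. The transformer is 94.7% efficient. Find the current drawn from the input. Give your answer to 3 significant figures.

V_out = 120 × 74/321 = 27.664 V.
I_out = V_out/R = 27.664/2.65 = 10.439 A.
P_out = V_out I_out = 27.664 × 10.439 = 288.78 W.
P_in = P_out/η = 288.78/0.947 = 304.94 W.
I_in = P_in/V_in = 304.94/120 = 2.54 A.

I_in ≈ 2.54 A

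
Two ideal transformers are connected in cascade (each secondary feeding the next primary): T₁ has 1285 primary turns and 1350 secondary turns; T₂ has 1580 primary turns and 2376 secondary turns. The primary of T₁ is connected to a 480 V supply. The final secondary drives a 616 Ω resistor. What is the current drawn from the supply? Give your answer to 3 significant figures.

I_supply ≈ 1.94 A

Secondary of T₁: V = 480.00 × 1350/1285 = 504.28 V.
Secondary of T₂: V = 504.28 × 2376/1580 = 758.34 V.
I_load = 758.34/616 = 1.2311 A, so P_out = 758.34 × 1.2311 = 933.56 W.
All ideal ⇒ P_in = P_out, so I_supply = 933.56/480 = 1.94 A.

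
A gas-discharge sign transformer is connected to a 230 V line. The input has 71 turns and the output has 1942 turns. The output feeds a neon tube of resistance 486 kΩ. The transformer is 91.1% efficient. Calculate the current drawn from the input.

I_in ≈ 0.389 A

V_out = 230 × 1942/71 = 6291.0 V.
I_out = V_out/R = 6291.0/486000 = 0.012944 A.
P_out = V_out I_out = 6291.0 × 0.012944 = 81.433 W.
P_in = P_out/η = 81.433/0.911 = 89.389 W.
I_in = P_in/V_in = 89.389/230 = 0.389 A.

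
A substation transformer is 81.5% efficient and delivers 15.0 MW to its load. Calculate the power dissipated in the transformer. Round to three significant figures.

P_loss ≈ 3.40×10^6 W

P_in = P_out/η = 1.50×10^7/0.815 = 1.84049×10^7 W.
P_loss = P_in − P_out = 1.84049×10^7 − 1.50×10^7 = 3.40×10^6 W.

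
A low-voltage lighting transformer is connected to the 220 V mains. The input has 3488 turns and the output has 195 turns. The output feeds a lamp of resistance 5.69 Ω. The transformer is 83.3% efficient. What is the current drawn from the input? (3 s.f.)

V_out = 220 × 195/3488 = 12.299 V.
I_out = V_out/R = 12.299/5.69 = 2.1616 A.
P_out = V_out I_out = 12.299 × 2.1616 = 26.586 W.
P_in = P_out/η = 26.586/0.833 = 31.916 W.
I_in = P_in/V_in = 31.916/220 = 0.145 A.

I_in ≈ 0.145 A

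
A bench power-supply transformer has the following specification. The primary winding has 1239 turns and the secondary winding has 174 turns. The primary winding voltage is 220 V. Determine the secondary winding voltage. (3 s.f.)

V_s ≈ 30.9 V

V_s/V_p = N_s/N_p, so V_s = 220 × 174/1239 = 30.9 V.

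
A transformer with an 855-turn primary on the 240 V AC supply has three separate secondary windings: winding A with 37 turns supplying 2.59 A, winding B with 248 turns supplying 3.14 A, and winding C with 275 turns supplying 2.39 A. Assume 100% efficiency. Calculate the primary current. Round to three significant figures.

V_A = 240 × 37/855 = 10.386 V; V_B = 240 × 248/855 = 69.614 V; V_C = 240 × 275/855 = 77.193 V.
P_out = V_A I_A + V_B I_B + V_C I_C = 10.386×2.59 + 69.614×3.14 + 77.193×2.39 = 26.900 + 218.59 + 184.49 = 429.98 W.
Ideal ⇒ P_in = P_out, so I_p = P_out/V_p = 429.98/240 = 1.79 A.

I_p ≈ 1.79 A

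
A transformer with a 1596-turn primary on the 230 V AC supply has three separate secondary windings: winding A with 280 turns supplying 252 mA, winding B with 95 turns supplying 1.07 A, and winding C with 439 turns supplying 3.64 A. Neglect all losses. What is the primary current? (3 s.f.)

V_A = 230 × 280/1596 = 40.351 V; V_B = 230 × 95/1596 = 13.690 V; V_C = 230 × 439/1596 = 63.264 V.
P_out = V_A I_A + V_B I_B + V_C I_C = 40.351×0.252 + 13.690×1.07 + 63.264×3.64 = 10.168 + 14.649 + 230.28 = 255.10 W.
Ideal ⇒ P_in = P_out, so I_p = P_out/V_p = 255.10/230 = 1.11 A.

I_p ≈ 1.11 A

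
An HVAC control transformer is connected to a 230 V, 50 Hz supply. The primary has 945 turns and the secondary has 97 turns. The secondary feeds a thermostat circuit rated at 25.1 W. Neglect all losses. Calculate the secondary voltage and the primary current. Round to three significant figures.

V_s = V_p × N_s/N_p = 230 × 97/945 = 23.608 V.
I_s = P/V_s = 25.1/23.608 = 1.0632 A.
I_p = I_s × N_s/N_p = 1.0632 × 97/945 = 0.109 A.

V_s ≈ 23.6 V, I_p ≈ 0.109 A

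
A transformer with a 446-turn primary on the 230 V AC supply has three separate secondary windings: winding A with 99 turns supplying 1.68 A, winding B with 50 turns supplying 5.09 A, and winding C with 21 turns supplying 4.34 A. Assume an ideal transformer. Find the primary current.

V_A = 230 × 99/446 = 51.054 V; V_B = 230 × 50/446 = 25.785 V; V_C = 230 × 21/446 = 10.830 V.
P_out = V_A I_A + V_B I_B + V_C I_C = 51.054×1.68 + 25.785×5.09 + 10.830×4.34 = 85.770 + 131.24 + 47.000 = 264.02 W.
Ideal ⇒ P_in = P_out, so I_p = P_out/V_p = 264.02/230 = 1.15 A.

I_p ≈ 1.15 A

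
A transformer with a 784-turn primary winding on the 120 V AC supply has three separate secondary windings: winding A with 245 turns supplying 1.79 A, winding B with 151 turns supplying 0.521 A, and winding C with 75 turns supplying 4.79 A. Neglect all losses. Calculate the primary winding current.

V_A = 120 × 245/784 = 37.500 V; V_B = 120 × 151/784 = 23.112 V; V_C = 120 × 75/784 = 11.480 V.
P_out = V_A I_A + V_B I_B + V_C I_C = 37.500×1.79 + 23.112×0.521 + 11.480×4.79 = 67.125 + 12.041 + 54.987 = 134.15 W.
Ideal ⇒ P_in = P_out, so I_p = P_out/V_p = 134.15/120 = 1.12 A.

I_p ≈ 1.12 A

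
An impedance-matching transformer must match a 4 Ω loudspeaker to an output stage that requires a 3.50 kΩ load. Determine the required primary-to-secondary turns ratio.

Z_p/Z_s = (N_p/N_s)², so N_p/N_s = √(3500/4) = √875 = 29.6.

N_p/N_s ≈ 29.6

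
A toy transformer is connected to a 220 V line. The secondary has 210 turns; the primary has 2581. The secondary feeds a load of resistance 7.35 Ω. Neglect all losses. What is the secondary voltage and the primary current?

V_s ≈ 17.9 V, I_p ≈ 0.198 A

V_s = V_p × N_s/N_p = 220 × 210/2581 = 17.900 V.
I_s = V_s/R = 17.900/7.35 = 2.4354 A.
I_p = I_s × N_s/N_p = 2.4354 × 210/2581 = 0.198 A.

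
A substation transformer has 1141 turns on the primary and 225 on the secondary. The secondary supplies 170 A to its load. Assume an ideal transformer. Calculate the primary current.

For an ideal transformer I_p/I_s = N_s/N_p, so I_p = 170 × 225/1141 = 33.5 A.

I_p ≈ 33.5 A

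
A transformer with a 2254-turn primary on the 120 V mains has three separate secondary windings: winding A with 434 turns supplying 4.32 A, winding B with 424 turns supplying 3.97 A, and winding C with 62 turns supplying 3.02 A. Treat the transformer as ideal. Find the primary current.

V_A = 120 × 434/2254 = 23.106 V; V_B = 120 × 424/2254 = 22.573 V; V_C = 120 × 62/2254 = 3.3008 V.
P_out = V_A I_A + V_B I_B + V_C I_C = 23.106×4.32 + 22.573×3.97 + 3.3008×3.02 = 99.816 + 89.616 + 9.9684 = 199.40 W.
Ideal ⇒ P_in = P_out, so I_p = P_out/V_p = 199.40/120 = 1.66 A.

I_p ≈ 1.66 A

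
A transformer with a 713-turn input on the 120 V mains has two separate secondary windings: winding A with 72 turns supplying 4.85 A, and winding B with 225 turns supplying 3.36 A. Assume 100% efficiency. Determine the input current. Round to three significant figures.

I_in ≈ 1.55 A

V_A = 120 × 72/713 = 12.118 V; V_B = 120 × 225/713 = 37.868 V.
P_out = V_A I_A + V_B I_B = 12.118×4.85 + 37.868×3.36 = 58.771 + 127.24 = 186.01 W.
Ideal ⇒ P_in = P_out, so I_in = P_out/V_in = 186.01/120 = 1.55 A.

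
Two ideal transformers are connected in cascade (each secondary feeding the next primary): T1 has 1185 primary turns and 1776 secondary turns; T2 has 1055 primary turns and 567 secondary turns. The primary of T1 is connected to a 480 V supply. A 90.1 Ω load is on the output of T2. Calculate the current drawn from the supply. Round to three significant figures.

I_supply ≈ 3.46 A

After T1: V = 480.00 × 1776/1185 = 719.39 V.
After T2: V = 719.39 × 567/1055 = 386.63 V.
I_load = 386.63/90.1 = 4.2911 A, so P_out = 386.63 × 4.2911 = 1659.1 W.
All ideal ⇒ P_in = P_out, so I_supply = 1659.1/480 = 3.46 A.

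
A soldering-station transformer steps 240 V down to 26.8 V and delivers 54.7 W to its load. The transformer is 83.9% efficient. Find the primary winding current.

I_p ≈ 0.272 A

P_in = P_out/η = 54.7/0.839 = 65.197 W.
I_p = P_in/V_p = 65.197/240 = 0.272 A.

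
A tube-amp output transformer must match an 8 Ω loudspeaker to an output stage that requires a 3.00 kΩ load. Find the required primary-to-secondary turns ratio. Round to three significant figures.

Z_p/Z_s = (N_p/N_s)², so N_p/N_s = √(3000/8) = √375 = 19.4.

N_p/N_s ≈ 19.4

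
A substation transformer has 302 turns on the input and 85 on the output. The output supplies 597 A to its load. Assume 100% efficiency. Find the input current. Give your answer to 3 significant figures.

I_in ≈ 168 A

For an ideal transformer I_in/I_out = N_out/N_in, so I_in = 597 × 85/302 = 168 A.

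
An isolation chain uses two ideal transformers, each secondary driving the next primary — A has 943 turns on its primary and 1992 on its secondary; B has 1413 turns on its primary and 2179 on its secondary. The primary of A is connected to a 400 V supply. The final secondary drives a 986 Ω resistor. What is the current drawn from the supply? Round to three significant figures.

I_supply ≈ 4.30 A

After A: V = 400.00 × 1992/943 = 844.96 V.
After B: V = 844.96 × 2179/1413 = 1303.0 V.
I_load = 1303.0/986 = 1.3215 A, so P_out = 1303.0 × 1.3215 = 1722.0 W.
All ideal ⇒ P_in = P_out, so I_supply = 1722.0/400 = 4.30 A.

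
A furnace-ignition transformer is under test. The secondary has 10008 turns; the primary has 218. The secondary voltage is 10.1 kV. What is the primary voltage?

V_p ≈ 220 V

V_p/V_s = N_p/N_s, so V_p = 10100 × 218/10008 = 220 V.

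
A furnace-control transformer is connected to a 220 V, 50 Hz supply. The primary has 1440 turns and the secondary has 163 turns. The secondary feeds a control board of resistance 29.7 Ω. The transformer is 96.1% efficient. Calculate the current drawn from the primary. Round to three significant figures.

I_p ≈ 0.0988 A

V_s = 220 × 163/1440 = 24.903 V.
I_s = V_s/R = 24.903/29.7 = 0.83848 A.
P_out = V_s I_s = 24.903 × 0.83848 = 20.880 W.
P_in = P_out/η = 20.880/0.961 = 21.728 W.
I_p = P_in/V_p = 21.728/220 = 0.0988 A.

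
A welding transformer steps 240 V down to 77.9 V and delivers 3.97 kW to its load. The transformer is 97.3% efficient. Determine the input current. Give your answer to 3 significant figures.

P_in = P_out/η = 3970/0.973 = 4080.2 W.
I_in = P_in/V_in = 4080.2/240 = 17.0 A.

I_in ≈ 17.0 A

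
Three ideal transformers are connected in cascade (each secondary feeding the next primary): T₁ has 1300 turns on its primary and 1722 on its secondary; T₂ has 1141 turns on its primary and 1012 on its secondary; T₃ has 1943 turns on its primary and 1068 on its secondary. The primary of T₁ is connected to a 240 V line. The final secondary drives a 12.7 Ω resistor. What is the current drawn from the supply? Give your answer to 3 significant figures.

I_supply ≈ 7.88 A

After T₁: V = 240.00 × 1722/1300 = 317.91 V.
After T₂: V = 317.91 × 1012/1141 = 281.97 V.
After T₃: V = 281.97 × 1068/1943 = 154.99 V.
I_load = 154.99/12.7 = 12.204 A, so P_out = 154.99 × 12.204 = 1891.4 W.
All ideal ⇒ P_in = P_out, so I_supply = 1891.4/240 = 7.88 A.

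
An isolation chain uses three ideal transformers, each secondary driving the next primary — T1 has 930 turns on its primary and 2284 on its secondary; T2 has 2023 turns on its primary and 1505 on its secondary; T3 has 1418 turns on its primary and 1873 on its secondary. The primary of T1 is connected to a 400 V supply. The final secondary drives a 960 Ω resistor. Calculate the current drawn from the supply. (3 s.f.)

I_supply ≈ 2.43 A

After T1: V = 400.00 × 2284/930 = 982.37 V.
After T2: V = 982.37 × 1505/2023 = 730.83 V.
After T3: V = 730.83 × 1873/1418 = 965.33 V.
I_load = 965.33/960 = 1.0056 A, so P_out = 965.33 × 1.0056 = 970.69 W.
All ideal ⇒ P_in = P_out, so I_supply = 970.69/400 = 2.43 A.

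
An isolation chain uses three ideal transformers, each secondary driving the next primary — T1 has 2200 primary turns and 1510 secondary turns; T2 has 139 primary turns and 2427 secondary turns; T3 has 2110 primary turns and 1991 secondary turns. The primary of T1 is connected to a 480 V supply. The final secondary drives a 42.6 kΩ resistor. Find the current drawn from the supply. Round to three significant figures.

I_supply ≈ 1.44 A

After T1: V = 480.00 × 1510/2200 = 329.45 V.
After T2: V = 329.45 × 2427/139 = 5752.4 V.
After T3: V = 5752.4 × 1991/2110 = 5428.0 V.
I_load = 5428.0/42600 = 0.12742 A, so P_out = 5428.0 × 0.12742 = 691.62 W.
All ideal ⇒ P_in = P_out, so I_supply = 691.62/480 = 1.44 A.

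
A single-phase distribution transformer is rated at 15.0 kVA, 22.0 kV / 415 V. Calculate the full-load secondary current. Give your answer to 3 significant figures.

I_s ≈ 36.1 A

I_s = S/V_s = 15000/415 = 36.1 A.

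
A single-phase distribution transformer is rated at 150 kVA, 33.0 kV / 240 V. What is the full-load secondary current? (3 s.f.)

I_s ≈ 625 A

I_s = S/V_s = 150000/240 = 625 A.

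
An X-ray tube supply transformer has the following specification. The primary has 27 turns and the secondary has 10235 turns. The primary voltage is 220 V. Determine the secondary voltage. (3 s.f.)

V_s ≈ 83400 V

V_s/V_p = N_s/N_p, so V_s = 220 × 10235/27 = 83400 V.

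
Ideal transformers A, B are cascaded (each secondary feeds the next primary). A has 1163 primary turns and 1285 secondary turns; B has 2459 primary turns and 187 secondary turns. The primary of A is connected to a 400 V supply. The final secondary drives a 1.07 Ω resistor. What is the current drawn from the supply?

Secondary of A: V = 400.00 × 1285/1163 = 441.96 V.
Secondary of B: V = 441.96 × 187/2459 = 33.610 V.
I_load = 33.610/1.07 = 31.411 A, so P_out = 33.610 × 31.411 = 1055.7 W.
All ideal ⇒ P_in = P_out, so I_supply = 1055.7/400 = 2.64 A.

I_supply ≈ 2.64 A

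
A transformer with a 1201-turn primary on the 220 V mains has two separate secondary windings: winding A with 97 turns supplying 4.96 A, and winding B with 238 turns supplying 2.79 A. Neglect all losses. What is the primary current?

V_A = 220 × 97/1201 = 17.769 V; V_B = 220 × 238/1201 = 43.597 V.
P_out = V_A I_A + V_B I_B = 17.769×4.96 + 43.597×2.79 = 88.132 + 121.64 = 209.77 W.
Ideal ⇒ P_in = P_out, so I_p = P_out/V_p = 209.77/220 = 0.953 A.

I_p ≈ 0.953 A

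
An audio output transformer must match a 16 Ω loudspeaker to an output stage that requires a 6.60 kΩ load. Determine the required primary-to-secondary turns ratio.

N_p/N_s ≈ 20.3

Z_p/Z_s = (N_p/N_s)², so N_p/N_s = √(6600/16) = √412 = 20.3.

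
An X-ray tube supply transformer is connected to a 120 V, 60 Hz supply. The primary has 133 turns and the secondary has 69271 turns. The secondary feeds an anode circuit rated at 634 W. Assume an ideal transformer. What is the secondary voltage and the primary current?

V_s = V_p × N_s/N_p = 120 × 69271/133 = 62500 V.
I_s = P/V_s = 634/62500 = 0.010144 A.
I_p = I_s × N_s/N_p = 0.010144 × 69271/133 = 5.28 A.

V_s ≈ 62500 V, I_p ≈ 5.28 A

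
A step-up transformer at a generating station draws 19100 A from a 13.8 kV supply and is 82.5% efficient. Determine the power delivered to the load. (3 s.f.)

P_out ≈ 2.17×10^8 W

P_in = V_p I_p = 13800 × 19100 = 2.6358×10^8 W.
P_out = η P_in = 0.825 × 2.6358×10^8 = 2.17×10^8 W.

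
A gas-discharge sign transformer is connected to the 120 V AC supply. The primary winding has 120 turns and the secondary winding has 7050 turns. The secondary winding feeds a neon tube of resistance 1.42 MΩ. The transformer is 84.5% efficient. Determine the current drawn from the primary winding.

V_s = 120 × 7050/120 = 7050.0 V.
I_s = V_s/R = 7050.0/(1.42×10^6) = 0.0049648 A.
P_out = V_s I_s = 7050.0 × 0.0049648 = 35.002 W.
P_in = P_out/η = 35.002/0.845 = 41.422 W.
I_p = P_in/V_p = 41.422/120 = 0.345 A.

I_p ≈ 0.345 A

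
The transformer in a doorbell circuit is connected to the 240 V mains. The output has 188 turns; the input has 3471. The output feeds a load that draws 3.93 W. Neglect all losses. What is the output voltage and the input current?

V_out = V_in × N_out/N_in = 240 × 188/3471 = 12.999 V.
I_out = P/V_out = 3.93/12.999 = 0.30233 A.
I_in = I_out × N_out/N_in = 0.30233 × 188/3471 = 0.0164 A.

V_out ≈ 13.0 V, I_in ≈ 0.0164 A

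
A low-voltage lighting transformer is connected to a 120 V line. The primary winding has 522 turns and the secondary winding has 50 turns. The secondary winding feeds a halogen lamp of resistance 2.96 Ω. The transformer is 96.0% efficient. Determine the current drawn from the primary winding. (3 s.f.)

V_s = 120 × 50/522 = 11.494 V.
I_s = V_s/R = 11.494/2.96 = 3.8832 A.
P_out = V_s I_s = 11.494 × 3.8832 = 44.634 W.
P_in = P_out/η = 44.634/0.960 = 46.494 W.
I_p = P_in/V_p = 46.494/120 = 0.387 A.

I_p ≈ 0.387 A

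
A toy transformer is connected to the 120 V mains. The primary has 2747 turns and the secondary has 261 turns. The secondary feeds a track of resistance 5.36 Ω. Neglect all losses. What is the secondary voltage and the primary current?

V_s = V_p × N_s/N_p = 120 × 261/2747 = 11.402 V.
I_s = V_s/R = 11.402/5.36 = 2.1272 A.
I_p = I_s × N_s/N_p = 2.1272 × 261/2747 = 0.202 A.

V_s ≈ 11.4 V, I_p ≈ 0.202 A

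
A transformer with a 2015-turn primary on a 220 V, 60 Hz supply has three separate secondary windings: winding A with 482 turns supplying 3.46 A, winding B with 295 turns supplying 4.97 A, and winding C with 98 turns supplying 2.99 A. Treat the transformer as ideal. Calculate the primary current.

I_p ≈ 1.70 A

V_A = 220 × 482/2015 = 52.625 V; V_B = 220 × 295/2015 = 32.208 V; V_C = 220 × 98/2015 = 10.700 V.
P_out = V_A I_A + V_B I_B + V_C I_C = 52.625×3.46 + 32.208×4.97 + 10.700×2.99 = 182.08 + 160.08 + 31.992 = 374.15 W.
Ideal ⇒ P_in = P_out, so I_p = P_out/V_p = 374.15/220 = 1.70 A.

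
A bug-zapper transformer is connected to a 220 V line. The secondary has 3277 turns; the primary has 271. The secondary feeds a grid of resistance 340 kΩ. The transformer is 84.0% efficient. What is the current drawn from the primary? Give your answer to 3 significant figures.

V_s = 220 × 3277/271 = 2660.3 V.
I_s = V_s/R = 2660.3/340000 = 0.0078244 A.
P_out = V_s I_s = 2660.3 × 0.0078244 = 20.815 W.
P_in = P_out/η = 20.815/0.840 = 24.780 W.
I_p = P_in/V_p = 24.780/220 = 0.113 A.

I_p ≈ 0.113 A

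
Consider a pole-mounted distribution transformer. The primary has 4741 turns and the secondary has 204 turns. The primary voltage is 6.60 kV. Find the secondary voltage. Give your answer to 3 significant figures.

V_s ≈ 284 V

V_s/V_p = N_s/N_p, so V_s = 6600 × 204/4741 = 284 V.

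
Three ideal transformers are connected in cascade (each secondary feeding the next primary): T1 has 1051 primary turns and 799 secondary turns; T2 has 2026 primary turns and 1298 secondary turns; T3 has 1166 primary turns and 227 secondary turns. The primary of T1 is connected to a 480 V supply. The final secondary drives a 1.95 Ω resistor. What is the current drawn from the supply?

I_supply ≈ 2.21 A

After T1: V = 480.00 × 799/1051 = 364.91 V.
After T2: V = 364.91 × 1298/2026 = 233.79 V.
After T3: V = 233.79 × 227/1166 = 45.514 V.
I_load = 45.514/1.95 = 23.341 A, so P_out = 45.514 × 23.341 = 1062.3 W.
All ideal ⇒ P_in = P_out, so I_supply = 1062.3/480 = 2.21 A.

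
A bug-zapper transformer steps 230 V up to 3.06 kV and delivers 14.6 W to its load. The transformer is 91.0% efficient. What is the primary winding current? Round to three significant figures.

I_p ≈ 0.0698 A

P_in = P_out/η = 14.6/0.910 = 16.044 W.
I_p = P_in/V_p = 16.044/230 = 0.0698 A.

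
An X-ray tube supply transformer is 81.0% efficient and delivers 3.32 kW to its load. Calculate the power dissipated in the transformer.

P_in = P_out/η = 3320/0.810 = 4098.77 W.
P_loss = P_in − P_out = 4098.77 − 3320 = 779 W.

P_loss ≈ 779 W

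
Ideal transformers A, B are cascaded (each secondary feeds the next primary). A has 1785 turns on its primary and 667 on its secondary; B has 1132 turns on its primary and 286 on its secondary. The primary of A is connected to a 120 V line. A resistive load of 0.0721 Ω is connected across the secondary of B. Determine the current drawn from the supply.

I_supply ≈ 14.8 A

Secondary of A: V = 120.00 × 667/1785 = 44.840 V.
Secondary of B: V = 44.840 × 286/1132 = 11.329 V.
I_load = 11.329/0.0721 = 157.13 A, so P_out = 11.329 × 157.13 = 1780.1 W.
All ideal ⇒ P_in = P_out, so I_supply = 1780.1/120 = 14.8 A.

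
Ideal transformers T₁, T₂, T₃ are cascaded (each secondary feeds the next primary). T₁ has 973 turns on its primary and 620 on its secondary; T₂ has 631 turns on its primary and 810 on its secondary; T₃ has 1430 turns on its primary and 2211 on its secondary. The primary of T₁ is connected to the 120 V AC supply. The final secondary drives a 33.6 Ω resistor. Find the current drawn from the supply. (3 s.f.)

After T₁: V = 120.00 × 620/973 = 76.465 V.
After T₂: V = 76.465 × 810/631 = 98.156 V.
After T₃: V = 98.156 × 2211/1430 = 151.76 V.
I_load = 151.76/33.6 = 4.5168 A, so P_out = 151.76 × 4.5168 = 685.48 W.
All ideal ⇒ P_in = P_out, so I_supply = 685.48/120 = 5.71 A.

I_supply ≈ 5.71 A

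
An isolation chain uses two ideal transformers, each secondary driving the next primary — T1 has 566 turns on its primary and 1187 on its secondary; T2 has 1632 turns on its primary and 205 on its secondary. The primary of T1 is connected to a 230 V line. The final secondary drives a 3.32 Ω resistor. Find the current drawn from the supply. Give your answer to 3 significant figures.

After T1: V = 230.00 × 1187/566 = 482.35 V.
After T2: V = 482.35 × 205/1632 = 60.589 V.
I_load = 60.589/3.32 = 18.250 A, so P_out = 60.589 × 18.250 = 1105.7 W.
All ideal ⇒ P_in = P_out, so I_supply = 1105.7/230 = 4.81 A.

I_supply ≈ 4.81 A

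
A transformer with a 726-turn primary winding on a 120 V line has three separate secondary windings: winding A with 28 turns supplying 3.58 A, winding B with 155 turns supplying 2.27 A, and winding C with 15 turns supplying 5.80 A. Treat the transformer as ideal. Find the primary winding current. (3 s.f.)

V_A = 120 × 28/726 = 4.6281 V; V_B = 120 × 155/726 = 25.620 V; V_C = 120 × 15/726 = 2.4793 V.
P_out = V_A I_A + V_B I_B + V_C I_C = 4.6281×3.58 + 25.620×2.27 + 2.4793×5.80 = 16.569 + 58.157 + 14.380 = 89.106 W.
Ideal ⇒ P_in = P_out, so I_p = P_out/V_p = 89.106/120 = 0.743 A.

I_p ≈ 0.743 A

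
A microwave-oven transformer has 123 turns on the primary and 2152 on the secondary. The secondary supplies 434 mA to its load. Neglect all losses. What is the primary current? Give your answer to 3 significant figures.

I_p ≈ 7.59 A

For an ideal transformer I_p/I_s = N_s/N_p, so I_p = 0.434 × 2152/123 = 7.59 A.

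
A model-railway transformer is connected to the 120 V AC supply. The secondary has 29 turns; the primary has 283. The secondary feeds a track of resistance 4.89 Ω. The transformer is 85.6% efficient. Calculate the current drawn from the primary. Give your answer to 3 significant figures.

V_s = 120 × 29/283 = 12.297 V.
I_s = V_s/R = 12.297/4.89 = 2.5147 A.
P_out = V_s I_s = 12.297 × 2.5147 = 30.923 W.
P_in = P_out/η = 30.923/0.856 = 36.125 W.
I_p = P_in/V_p = 36.125/120 = 0.301 A.

I_p ≈ 0.301 A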